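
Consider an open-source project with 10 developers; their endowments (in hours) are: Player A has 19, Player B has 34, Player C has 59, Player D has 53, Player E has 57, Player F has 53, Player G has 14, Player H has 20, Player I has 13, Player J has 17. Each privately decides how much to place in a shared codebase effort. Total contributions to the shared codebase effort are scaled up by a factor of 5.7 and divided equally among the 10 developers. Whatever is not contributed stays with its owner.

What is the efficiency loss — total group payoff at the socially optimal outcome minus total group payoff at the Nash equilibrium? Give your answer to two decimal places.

1593.30 hours

The private return per contributed unit is 5.7/10 = 0.5700 < 1 for every player regardless of endowment, so the Nash equilibrium is zero contribution and the group total is Σ E_j = 19 + 34 + 59 + 53 + 57 + 53 + 14 + 20 + 13 + 17 = 339.
Each contributed unit returns 5.700 to the group, so the social optimum is full contribution by everyone: group total = 5.700 × 339 = 1932.30.
Efficiency loss = (5.700 − 1) × 339 = 1593.30.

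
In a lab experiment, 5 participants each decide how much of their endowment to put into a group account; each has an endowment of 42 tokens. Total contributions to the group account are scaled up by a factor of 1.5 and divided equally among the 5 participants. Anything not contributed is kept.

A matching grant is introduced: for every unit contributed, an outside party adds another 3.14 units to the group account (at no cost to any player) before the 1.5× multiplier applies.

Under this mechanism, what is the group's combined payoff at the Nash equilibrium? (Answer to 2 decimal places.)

1304.10 tokens

The effective private return per unit is now 1.5 × 4.14 / 5 = 1.2420 > 1, so every player's dominant strategy flips to full contribution.
So the Nash equilibrium is full contribution by all 5; the group earns 1.5 × 4.14 × 210 = 1304.10.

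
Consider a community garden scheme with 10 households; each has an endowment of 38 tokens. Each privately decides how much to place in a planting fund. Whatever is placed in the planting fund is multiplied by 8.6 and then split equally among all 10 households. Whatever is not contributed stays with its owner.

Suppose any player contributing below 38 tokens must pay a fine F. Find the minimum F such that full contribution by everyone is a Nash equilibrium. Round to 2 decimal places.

Given the others contribute fully, the best deviation is to contribute 0 (any partial contribution still incurs the fine and gives up units whose private return 0.8600 is below 1).
Deviating from 38 to 0 saves 38 tokens but forfeits the deviator's share of the drop in the planting fund: 8.6/10 × 38 = 32.68.
So the deviation gain is 38 − 32.68 = 5.32, and the fine must be at least 5.32 tokens to wipe it out.

5.32 tokens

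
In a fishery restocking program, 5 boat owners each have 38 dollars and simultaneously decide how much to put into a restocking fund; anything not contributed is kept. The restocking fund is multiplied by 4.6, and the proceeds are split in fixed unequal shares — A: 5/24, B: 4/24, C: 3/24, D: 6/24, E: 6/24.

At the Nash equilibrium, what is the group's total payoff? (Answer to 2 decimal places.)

463.60 dollars

A player with share s gets back 4.6·s per unit contributed, so full contribution is dominant for anyone with s > 1/4.6 = 0.2174 and zero contribution is dominant for anyone below.
The shares above 0.2174 belong to D and E, contributing 38 each; the remaining 3 contribute 0. Total contributed: 76.
The restocking fund pays out 4.6 × 76 = 349.60 in total (split across the unequal shares, but the aggregate is all that matters for the group sum).
The 3 free-riders keep 38 each, adding 114. Group total = 114 + 349.60 = 463.60.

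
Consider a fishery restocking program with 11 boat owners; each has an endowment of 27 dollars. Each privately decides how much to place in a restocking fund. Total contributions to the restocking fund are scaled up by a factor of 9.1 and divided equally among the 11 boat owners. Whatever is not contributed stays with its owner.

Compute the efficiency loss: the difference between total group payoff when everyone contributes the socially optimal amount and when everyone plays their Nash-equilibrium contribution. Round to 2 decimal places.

2405.70 dollars

Each contributed unit returns 9.1/11 = 0.8273 to its contributor — below 1 — so contributing 0 is dominant for every player. At the Nash equilibrium everyone keeps their 27, and the group total is 11 × 27 = 297.
Each contributed unit returns 9.100 to the group as a whole (0.8273 to each of 11 players), which exceeds 1, so the social optimum is full contribution: group total = 9.100 × 297 = 2702.70.
Efficiency loss = 2702.70 − 297 = 2405.70.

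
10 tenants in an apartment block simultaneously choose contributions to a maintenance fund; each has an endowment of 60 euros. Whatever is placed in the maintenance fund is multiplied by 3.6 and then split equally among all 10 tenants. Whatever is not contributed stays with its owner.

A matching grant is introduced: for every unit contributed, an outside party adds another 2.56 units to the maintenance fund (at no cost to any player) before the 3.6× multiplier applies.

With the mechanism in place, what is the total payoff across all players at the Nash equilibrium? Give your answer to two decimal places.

7689.60 euros

With the mechanism, a contributed unit returns 3.6 × 3.56 / 10 = 1.2816 per unit of net cost to the contributor — now above 1 — so contributing fully is weakly dominant for every player.
So the Nash equilibrium is full contribution by all 10; the group earns 3.6 × 3.56 × 600 = 7689.60.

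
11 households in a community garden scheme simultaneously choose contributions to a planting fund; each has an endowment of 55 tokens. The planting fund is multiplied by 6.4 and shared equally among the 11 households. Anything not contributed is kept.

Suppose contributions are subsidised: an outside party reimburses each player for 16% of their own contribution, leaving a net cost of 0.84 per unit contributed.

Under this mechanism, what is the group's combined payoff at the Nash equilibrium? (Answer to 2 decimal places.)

The effective private return is (6.4/11) / 0.84 = 0.6926, which is still under 1, so the mechanism doesn't change anyone's dominant strategy: zero contribution.
Everyone keeps their endowment and the group total is 11 × 55 = 605.

605.00 tokens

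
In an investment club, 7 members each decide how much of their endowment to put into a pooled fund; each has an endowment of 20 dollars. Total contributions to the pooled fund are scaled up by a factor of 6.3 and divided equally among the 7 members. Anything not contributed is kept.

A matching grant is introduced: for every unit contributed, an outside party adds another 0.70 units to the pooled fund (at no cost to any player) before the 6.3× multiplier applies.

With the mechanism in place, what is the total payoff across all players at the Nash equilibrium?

1499.40 dollars

With the mechanism, a contributed unit returns 6.3 × 1.70 / 7 = 1.5300 per unit of net cost to the contributor — now above 1 — so contributing fully is weakly dominant for every player.
At the Nash equilibrium everyone contributes 20. Group total payoff = 6.3 × 1.70 × 140 = 1499.40.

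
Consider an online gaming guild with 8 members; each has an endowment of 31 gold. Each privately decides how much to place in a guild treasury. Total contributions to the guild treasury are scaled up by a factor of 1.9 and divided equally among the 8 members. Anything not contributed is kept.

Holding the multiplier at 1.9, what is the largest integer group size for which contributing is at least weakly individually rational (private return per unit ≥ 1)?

Private return per unit is 1.9/(group size), which is ≥ 1 whenever the group size is ≤ 1.9.
The largest such integer is 1.

1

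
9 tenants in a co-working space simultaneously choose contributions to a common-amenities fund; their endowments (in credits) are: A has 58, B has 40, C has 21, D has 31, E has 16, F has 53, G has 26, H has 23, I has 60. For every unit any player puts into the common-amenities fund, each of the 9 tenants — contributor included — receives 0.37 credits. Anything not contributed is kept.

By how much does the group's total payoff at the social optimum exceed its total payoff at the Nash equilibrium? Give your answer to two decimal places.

764.24 credits

The private return per contributed unit is 0.37 < 1 for everyone, so the Nash equilibrium is zero contribution and the group total is Σ E_j = 58 + 40 + 21 + 31 + 16 + 53 + 26 + 23 + 60 = 328.
Each contributed unit returns 3.330 to the group, so the social optimum is full contribution by everyone: group total = 3.330 × 328 = 1092.24.
Efficiency loss = (3.330 − 1) × 328 = 764.24.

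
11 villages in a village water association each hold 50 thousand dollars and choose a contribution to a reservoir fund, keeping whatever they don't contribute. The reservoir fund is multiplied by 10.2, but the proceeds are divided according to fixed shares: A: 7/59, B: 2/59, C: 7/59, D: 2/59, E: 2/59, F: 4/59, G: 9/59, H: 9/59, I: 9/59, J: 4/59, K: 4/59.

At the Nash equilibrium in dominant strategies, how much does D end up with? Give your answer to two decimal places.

Each unit j contributes comes back to j as 10.2 × (j's share), so j prefers to contribute only if that share exceeds 1/10.2 = 0.0980; otherwise keeping the unit dominates.
The shares above 0.0980 belong to A, C, G, H and I, contributing 50 each; the remaining 6 contribute 0. Total contributed: 250.
D keeps 50 and receives 10.2 × 250 × 2/59 = 86.44 from the reservoir fund, for a payoff of 136.44.

136.44 thousand dollars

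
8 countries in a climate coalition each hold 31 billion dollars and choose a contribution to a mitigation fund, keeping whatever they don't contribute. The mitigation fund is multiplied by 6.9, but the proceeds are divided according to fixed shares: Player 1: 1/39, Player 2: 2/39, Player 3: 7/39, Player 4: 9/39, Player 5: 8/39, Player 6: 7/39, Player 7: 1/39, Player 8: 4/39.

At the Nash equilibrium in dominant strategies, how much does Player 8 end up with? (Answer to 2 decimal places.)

For player j, contributing a unit is worthwhile iff 6.9 × (j's share) ≥ 1, i.e. iff j's share is at least 0.1449.
The shares above 0.1449 belong to Player 3, Player 4, Player 5 and Player 6, contributing 31 each; the remaining 4 contribute 0. Total contributed: 124.
Player 8 keeps 31 and receives 6.9 × 124 × 4/39 = 87.75 from the mitigation fund, for a payoff of 118.75.

118.75 billion dollars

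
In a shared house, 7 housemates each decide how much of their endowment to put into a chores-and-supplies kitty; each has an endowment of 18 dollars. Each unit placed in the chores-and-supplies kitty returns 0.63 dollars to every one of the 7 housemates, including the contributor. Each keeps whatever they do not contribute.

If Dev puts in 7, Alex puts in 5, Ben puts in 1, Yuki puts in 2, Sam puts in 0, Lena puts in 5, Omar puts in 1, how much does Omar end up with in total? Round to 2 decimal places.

30.23 dollars

Total contributed: 7 + 5 + 1 + 2 + 0 + 5 + 1 = 21.
Each receives 0.63 × 21 = 13.23 from the chores-and-supplies kitty.
Omar keeps 18 − 1 = 17, so Omar's payoff is 17 + 13.23 = 30.23.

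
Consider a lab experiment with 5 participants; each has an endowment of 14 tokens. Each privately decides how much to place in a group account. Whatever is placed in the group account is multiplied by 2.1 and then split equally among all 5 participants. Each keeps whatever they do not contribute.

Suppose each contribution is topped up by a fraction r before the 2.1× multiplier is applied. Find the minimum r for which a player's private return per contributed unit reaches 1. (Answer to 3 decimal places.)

With matching at rate r, one contributed unit becomes (1 + r) in the group account and returns 2.1 × (1 + r) / 5 to the contributor.
Setting this equal to 1: 1 + r = 5/2.1 = 2.3810.
So the minimum matching rate is r = 2.3810 − 1 = 1.381.

1.381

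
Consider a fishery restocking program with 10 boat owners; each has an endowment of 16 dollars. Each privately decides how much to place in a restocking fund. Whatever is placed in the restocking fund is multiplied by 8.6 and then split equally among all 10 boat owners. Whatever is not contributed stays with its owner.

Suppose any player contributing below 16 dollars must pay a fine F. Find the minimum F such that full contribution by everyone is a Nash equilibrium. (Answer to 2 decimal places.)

2.24 dollars

Given the others contribute fully, the best deviation is to contribute 0 (any partial contribution still incurs the fine and gives up units whose private return 0.8600 is below 1).
Deviating from 16 to 0 saves 16 dollars but forfeits the deviator's share of the drop in the restocking fund: 8.6/10 × 16 = 13.76.
So the deviation gain is 16 − 13.76 = 2.24, and the fine must be at least 2.24 dollars to wipe it out.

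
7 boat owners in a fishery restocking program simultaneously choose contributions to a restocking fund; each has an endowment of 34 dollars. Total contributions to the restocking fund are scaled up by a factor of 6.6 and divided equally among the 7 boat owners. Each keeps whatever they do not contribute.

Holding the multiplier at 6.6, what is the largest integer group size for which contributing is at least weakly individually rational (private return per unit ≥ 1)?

6

Private return per unit is 6.6/(group size), which is ≥ 1 whenever the group size is ≤ 6.6.
The largest such integer is 6.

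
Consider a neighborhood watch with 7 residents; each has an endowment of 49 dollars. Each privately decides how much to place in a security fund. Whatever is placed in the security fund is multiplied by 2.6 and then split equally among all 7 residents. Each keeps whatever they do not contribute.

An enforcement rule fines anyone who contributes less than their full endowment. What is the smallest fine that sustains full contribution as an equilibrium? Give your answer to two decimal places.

30.80 dollars

Given the others contribute fully, the best deviation is to contribute 0 (any partial contribution still incurs the fine and gives up units whose private return 0.3714 is below 1).
Deviating from 49 to 0 saves 49 dollars but forfeits the deviator's share of the drop in the security fund: 2.6/7 × 49 = 18.20.
So the deviation gain is 49 − 18.20 = 30.80, and the fine must be at least 30.80 dollars to wipe it out.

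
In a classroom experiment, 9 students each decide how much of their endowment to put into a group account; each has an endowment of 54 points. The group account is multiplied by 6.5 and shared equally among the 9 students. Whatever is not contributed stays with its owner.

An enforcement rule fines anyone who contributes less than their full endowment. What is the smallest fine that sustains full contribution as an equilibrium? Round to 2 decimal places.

15.00 points

Given the others contribute fully, the best deviation is to contribute 0 (any partial contribution still incurs the fine and gives up units whose private return 0.7222 is below 1).
Deviating from 54 to 0 saves 54 points but forfeits the deviator's share of the drop in the group account: 6.5/9 × 54 = 39.00.
So the deviation gain is 54 − 39.00 = 15.00, and the fine must be at least 15.00 points to wipe it out.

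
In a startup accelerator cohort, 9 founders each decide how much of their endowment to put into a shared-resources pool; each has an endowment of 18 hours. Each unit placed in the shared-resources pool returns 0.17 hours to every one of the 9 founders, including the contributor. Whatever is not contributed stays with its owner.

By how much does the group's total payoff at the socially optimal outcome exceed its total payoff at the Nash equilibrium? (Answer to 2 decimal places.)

The private return per contributed unit is 0.17 < 1, so contributing 0 is dominant for every player. At the Nash equilibrium everyone keeps their 18, and the group total is 9 × 18 = 162.
Each contributed unit returns 1.530 to the group as a whole (0.17 to each of 9 players), which exceeds 1, so the social optimum is full contribution: group total = 1.530 × 162 = 247.86.
Efficiency loss = 247.86 − 162 = 85.86.

85.86 hours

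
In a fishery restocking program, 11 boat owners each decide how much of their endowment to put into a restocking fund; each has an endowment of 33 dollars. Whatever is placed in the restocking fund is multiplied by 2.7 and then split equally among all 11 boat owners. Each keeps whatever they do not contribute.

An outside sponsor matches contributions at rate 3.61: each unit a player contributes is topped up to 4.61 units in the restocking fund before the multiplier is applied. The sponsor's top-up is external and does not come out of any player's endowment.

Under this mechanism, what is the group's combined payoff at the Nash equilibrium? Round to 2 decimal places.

With the mechanism, a contributed unit returns 2.7 × 4.61 / 11 = 1.1315 per unit of net cost to the contributor — now above 1 — so contributing fully is weakly dominant for every player.
At the Nash equilibrium everyone contributes 33. Group total payoff = 2.7 × 4.61 × 363 = 4518.26.

4518.26 dollars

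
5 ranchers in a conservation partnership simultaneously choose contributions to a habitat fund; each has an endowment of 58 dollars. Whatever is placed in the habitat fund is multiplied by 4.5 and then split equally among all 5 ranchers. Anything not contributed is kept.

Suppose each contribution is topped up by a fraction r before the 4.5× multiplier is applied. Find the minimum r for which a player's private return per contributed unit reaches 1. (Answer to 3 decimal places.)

With matching at rate r, one contributed unit becomes (1 + r) in the habitat fund and returns 4.5 × (1 + r) / 5 to the contributor.
Setting this equal to 1: 1 + r = 5/4.5 = 1.1111.
So the minimum matching rate is r = 1.1111 − 1 = 0.111.

0.111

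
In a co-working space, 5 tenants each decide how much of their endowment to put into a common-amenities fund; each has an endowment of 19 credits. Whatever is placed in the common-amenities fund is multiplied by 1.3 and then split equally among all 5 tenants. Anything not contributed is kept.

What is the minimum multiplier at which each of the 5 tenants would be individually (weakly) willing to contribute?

A contributed unit returns (multiplier)/5 to its contributor.
This reaches 1 exactly when the multiplier is 5.

5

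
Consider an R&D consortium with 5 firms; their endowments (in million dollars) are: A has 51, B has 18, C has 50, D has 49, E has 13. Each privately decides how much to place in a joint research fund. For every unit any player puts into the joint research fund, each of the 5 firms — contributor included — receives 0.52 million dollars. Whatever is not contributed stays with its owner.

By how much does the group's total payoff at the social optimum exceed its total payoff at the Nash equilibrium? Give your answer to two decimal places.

289.60 million dollars

The private return per contributed unit is 0.52 < 1 for everyone, so the Nash equilibrium is zero contribution and the group total is Σ E_j = 51 + 18 + 50 + 49 + 13 = 181.
Each contributed unit returns 2.600 to the group, so the social optimum is full contribution by everyone: group total = 2.600 × 181 = 470.60.
Efficiency loss = (2.600 − 1) × 181 = 289.60.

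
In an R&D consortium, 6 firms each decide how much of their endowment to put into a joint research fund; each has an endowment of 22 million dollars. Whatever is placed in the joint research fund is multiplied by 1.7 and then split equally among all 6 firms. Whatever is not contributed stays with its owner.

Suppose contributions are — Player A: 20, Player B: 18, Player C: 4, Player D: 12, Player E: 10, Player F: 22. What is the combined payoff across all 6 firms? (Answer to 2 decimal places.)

Total contributed: 20 + 18 + 4 + 12 + 10 + 22 = 86; total kept: 6 × 22 − 86 = 46.
The joint research fund pays out 1.7 × 86 = 146.20 in aggregate.
Group total = 46 + 146.20 = 192.20.

192.20 million dollars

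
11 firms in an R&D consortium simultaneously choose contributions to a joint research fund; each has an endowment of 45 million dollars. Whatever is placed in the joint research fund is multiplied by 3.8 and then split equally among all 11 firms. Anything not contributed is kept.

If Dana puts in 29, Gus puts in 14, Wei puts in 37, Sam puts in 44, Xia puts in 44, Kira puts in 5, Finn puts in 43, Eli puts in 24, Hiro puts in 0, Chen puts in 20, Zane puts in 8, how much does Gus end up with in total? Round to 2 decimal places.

123.58 million dollars

Total contributed: 29 + 14 + 37 + 44 + 44 + 5 + 43 + 24 + 0 + 20 + 8 = 268.
Each receives 3.8 × 268 / 11 = 92.58 from the joint research fund.
Gus keeps 45 − 14 = 31, so Gus's payoff is 31 + 92.58 = 123.58.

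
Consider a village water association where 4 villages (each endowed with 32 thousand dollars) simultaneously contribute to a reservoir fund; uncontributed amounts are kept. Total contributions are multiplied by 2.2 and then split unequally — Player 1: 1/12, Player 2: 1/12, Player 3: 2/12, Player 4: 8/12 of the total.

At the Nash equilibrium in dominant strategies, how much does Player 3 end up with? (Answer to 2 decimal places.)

43.73 thousand dollars

For player j, contributing a unit is worthwhile iff 2.2 × (j's share) ≥ 1, i.e. iff j's share is at least 0.4545.
Only Player 4 (8/12) clears that bar, contributing 32; the remaining 3 contribute 0. Total contributed: 32.
Player 3 keeps 32 and receives 2.2 × 32 × 2/12 = 11.73 from the reservoir fund, for a payoff of 43.73.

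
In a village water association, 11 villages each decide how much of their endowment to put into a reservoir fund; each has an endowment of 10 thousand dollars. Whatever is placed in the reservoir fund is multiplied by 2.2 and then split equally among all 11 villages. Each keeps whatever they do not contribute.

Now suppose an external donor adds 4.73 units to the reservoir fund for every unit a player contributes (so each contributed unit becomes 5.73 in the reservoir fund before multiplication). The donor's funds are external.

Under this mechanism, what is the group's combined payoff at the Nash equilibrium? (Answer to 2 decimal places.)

Under the mechanism each unit contributed yields 2.2 × 5.73 / 11 = 1.1460 back to its contributor per unit of net cost, which exceeds 1, making full contribution the dominant choice for everyone.
So the Nash equilibrium is full contribution by all 11; the group earns 2.2 × 5.73 × 110 = 1386.66.

1386.66 thousand dollars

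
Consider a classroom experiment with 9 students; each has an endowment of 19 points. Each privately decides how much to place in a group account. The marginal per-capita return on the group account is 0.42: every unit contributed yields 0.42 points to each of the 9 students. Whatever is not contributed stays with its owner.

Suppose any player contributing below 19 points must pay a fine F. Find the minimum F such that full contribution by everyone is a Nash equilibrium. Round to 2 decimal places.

Given the others contribute fully, the best deviation is to contribute 0 (any partial contribution still incurs the fine and gives up units whose private return 0.42 is below 1).
Deviating from 19 to 0 saves 19 points but forfeits the deviator's share of the drop in the group account: 0.42 × 19 = 7.98.
So the deviation gain is 19 − 7.98 = 11.02, and the fine must be at least 11.02 points to wipe it out.

11.02 points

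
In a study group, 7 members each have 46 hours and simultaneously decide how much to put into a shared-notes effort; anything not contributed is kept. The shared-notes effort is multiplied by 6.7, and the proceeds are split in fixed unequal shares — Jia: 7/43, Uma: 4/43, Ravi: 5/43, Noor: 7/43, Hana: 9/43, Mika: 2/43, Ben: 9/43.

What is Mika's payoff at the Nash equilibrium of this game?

Each unit j contributes comes back to j as 6.7 × (j's share), so j prefers to contribute only if that share exceeds 1/6.7 = 0.1493; otherwise keeping the unit dominates.
Jia, Noor, Hana and Ben are above the threshold, contributing 46 each; the remaining 3 contribute 0. Total contributed: 184.
Mika keeps 46 and receives 6.7 × 184 × 2/43 = 57.34 from the shared-notes effort, for a payoff of 103.34.

103.34 hours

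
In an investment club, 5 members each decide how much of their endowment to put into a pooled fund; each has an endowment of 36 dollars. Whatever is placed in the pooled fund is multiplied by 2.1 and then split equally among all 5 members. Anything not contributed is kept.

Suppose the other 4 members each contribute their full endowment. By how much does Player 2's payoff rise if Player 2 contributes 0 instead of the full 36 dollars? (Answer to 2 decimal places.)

Switching from a contribution of 36 to 0 lets Player 2 keep an extra 36 dollars, but lowers the pooled fund by 36, which costs Player 2 their own share of that drop: 2.1/5 × 36 = 15.12.
Net gain = 36 − 15.12 = 20.88. The private return per contributed unit (0.4200) is below 1, so free-riding is indeed the best response regardless of what the others do.

20.88 dollars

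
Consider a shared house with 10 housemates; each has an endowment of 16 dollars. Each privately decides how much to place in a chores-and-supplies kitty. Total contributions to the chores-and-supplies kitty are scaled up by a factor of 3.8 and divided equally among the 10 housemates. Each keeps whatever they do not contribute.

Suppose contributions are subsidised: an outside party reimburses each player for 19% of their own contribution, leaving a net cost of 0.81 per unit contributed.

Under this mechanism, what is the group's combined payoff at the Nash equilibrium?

160.00 dollars

With the mechanism, a contributed unit returns (3.8/10) / 0.81 = 0.4691 per unit of net cost — still below 1 — so contributing 0 remains dominant for every player.
Everyone keeps their endowment and the group total is 10 × 16 = 160.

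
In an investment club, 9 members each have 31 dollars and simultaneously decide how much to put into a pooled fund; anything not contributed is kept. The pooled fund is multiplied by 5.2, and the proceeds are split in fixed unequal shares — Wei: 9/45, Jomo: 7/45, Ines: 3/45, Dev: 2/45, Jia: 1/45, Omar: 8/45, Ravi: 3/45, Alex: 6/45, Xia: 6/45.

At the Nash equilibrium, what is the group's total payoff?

409.20 dollars

Player j's private return per contributed unit is 5.2 × (j's share). Contributing is weakly dominant for j when that share is at least 1/5.2 = 0.1923, and contributing 0 is dominant otherwise.
The only share above 0.1923 is Wei's 9/45, contributing 31; the remaining 8 contribute 0. Total contributed: 31.
The pooled fund pays out 5.2 × 31 = 161.20 in total (split across the unequal shares, but the aggregate is all that matters for the group sum).
The 8 free-riders keep 31 each, adding 248. Group total = 248 + 161.20 = 409.20.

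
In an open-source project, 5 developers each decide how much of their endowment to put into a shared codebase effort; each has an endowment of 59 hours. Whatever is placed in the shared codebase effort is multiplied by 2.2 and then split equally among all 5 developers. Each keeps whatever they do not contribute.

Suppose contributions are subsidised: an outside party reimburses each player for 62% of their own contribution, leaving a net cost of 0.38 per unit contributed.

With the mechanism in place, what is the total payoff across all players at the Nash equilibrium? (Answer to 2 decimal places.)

Under the mechanism each unit contributed yields (2.2/5) / 0.38 = 1.1579 back to its contributor per unit of net cost, which exceeds 1, making full contribution the dominant choice for everyone.
So the Nash equilibrium is full contribution by all 5; the group earns 5 × (59 × 0.62 + 2.2 × 59) = 831.90.

831.90 hours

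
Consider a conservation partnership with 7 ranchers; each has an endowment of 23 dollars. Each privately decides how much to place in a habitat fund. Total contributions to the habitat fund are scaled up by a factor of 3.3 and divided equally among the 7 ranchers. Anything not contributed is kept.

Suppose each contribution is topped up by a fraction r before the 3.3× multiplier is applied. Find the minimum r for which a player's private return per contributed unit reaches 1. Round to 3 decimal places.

1.121

With matching at rate r, one contributed unit becomes (1 + r) in the habitat fund and returns 3.3 × (1 + r) / 7 to the contributor.
Setting this equal to 1: 1 + r = 7/3.3 = 2.1212.
So the minimum matching rate is r = 2.1212 − 1 = 1.121.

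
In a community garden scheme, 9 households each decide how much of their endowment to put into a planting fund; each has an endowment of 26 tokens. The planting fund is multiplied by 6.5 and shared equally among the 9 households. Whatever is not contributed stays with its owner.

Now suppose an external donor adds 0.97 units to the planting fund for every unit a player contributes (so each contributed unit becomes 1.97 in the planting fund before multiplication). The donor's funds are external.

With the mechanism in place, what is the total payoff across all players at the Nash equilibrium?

With the mechanism, a contributed unit returns 6.5 × 1.97 / 9 = 1.4228 per unit of net cost to the contributor — now above 1 — so contributing fully is weakly dominant for every player.
At the Nash equilibrium everyone contributes 26. Group total payoff = 6.5 × 1.97 × 234 = 2996.37.

2996.37 tokens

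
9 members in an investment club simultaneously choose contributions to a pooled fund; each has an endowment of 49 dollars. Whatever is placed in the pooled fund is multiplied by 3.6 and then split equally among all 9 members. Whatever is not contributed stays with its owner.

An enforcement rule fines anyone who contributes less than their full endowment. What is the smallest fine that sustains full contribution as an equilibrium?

29.40 dollars

Given the others contribute fully, the best deviation is to contribute 0 (any partial contribution still incurs the fine and gives up units whose private return 0.4000 is below 1).
Deviating from 49 to 0 saves 49 dollars but forfeits the deviator's share of the drop in the pooled fund: 3.6/9 × 49 = 19.60.
So the deviation gain is 49 − 19.60 = 29.40, and the fine must be at least 29.40 dollars to wipe it out.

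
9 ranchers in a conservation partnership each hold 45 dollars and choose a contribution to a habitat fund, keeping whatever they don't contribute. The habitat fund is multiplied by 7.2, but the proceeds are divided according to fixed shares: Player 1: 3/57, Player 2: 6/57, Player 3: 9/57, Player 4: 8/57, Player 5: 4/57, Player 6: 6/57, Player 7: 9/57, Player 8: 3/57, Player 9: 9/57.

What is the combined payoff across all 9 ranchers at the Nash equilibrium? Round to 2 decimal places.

For player j, contributing a unit is worthwhile iff 7.2 × (j's share) ≥ 1, i.e. iff j's share is at least 0.1389.
Player 3, Player 4, Player 7 and Player 9 clear that bar, contributing 45 each; the remaining 5 contribute 0. Total contributed: 180.
The habitat fund pays out 7.2 × 180 = 1296.00 in total (split across the unequal shares, but the aggregate is all that matters for the group sum).
The 5 free-riders keep 45 each, adding 225. Group total = 225 + 1296.00 = 1521.00.

1521.00 dollars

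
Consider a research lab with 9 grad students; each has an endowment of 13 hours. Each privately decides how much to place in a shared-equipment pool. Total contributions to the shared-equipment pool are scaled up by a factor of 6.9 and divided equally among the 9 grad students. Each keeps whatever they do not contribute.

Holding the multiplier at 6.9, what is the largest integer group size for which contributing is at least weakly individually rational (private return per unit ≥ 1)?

6

Private return per unit is 6.9/(group size), which is ≥ 1 whenever the group size is ≤ 6.9.
The largest such integer is 6.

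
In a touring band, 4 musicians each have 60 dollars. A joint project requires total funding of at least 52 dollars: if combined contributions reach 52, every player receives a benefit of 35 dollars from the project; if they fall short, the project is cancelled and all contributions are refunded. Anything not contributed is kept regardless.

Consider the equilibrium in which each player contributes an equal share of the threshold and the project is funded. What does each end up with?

82 dollars

Equal share of the threshold: 52/4 = 13.
At this profile no one gains by cutting their contribution: any cut drops the total below 52, the project is cancelled, contributions are refunded, and the deviator ends with 60, which is less than 60 − 13 + 35 = 82. Contributing more than 13 just wastes the excess. So contributing exactly 13 is a best response.
Each player's payoff: 60 − 13 + 35 = 82.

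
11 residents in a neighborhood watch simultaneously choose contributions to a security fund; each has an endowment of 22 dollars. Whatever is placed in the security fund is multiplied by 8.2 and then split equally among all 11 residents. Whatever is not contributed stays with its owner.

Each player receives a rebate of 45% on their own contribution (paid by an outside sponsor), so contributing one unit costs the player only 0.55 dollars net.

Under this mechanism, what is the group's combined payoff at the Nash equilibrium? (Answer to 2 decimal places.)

2093.30 dollars

Under the mechanism each unit contributed yields (8.2/11) / 0.55 = 1.3554 back to its contributor per unit of net cost, which exceeds 1, making full contribution the dominant choice for everyone.
So the Nash equilibrium is full contribution by all 11; the group earns 11 × (22 × 0.45 + 8.2 × 22) = 2093.30.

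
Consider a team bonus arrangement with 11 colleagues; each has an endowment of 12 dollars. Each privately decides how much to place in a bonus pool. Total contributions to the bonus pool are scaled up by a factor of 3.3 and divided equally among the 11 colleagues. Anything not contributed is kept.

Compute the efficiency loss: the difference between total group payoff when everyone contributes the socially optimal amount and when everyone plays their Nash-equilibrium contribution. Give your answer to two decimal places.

Each contributed unit returns 3.3/11 = 0.3000 to its contributor — below 1 — so contributing 0 is dominant for every player. At the Nash equilibrium everyone keeps their 12, and the group total is 11 × 12 = 132.
Each contributed unit returns 3.300 to the group as a whole (0.3000 to each of 11 players), which exceeds 1, so the social optimum is full contribution: group total = 3.300 × 132 = 435.60.
Efficiency loss = 435.60 − 132 = 303.60.

303.60 dollars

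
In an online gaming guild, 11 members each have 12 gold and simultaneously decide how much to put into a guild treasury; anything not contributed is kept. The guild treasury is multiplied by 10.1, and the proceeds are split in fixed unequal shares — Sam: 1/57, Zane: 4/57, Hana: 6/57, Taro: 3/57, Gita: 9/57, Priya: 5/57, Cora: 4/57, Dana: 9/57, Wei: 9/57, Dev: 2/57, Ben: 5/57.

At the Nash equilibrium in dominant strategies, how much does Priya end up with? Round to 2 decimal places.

54.53 gold

Each unit j contributes comes back to j as 10.1 × (j's share), so j prefers to contribute only if that share exceeds 1/10.1 = 0.0990; otherwise keeping the unit dominates.
The shares above 0.0990 belong to Hana, Gita, Dana and Wei, contributing 12 each; the remaining 7 contribute 0. Total contributed: 48.
Priya keeps 12 and receives 10.1 × 48 × 5/57 = 42.53 from the guild treasury, for a payoff of 54.53.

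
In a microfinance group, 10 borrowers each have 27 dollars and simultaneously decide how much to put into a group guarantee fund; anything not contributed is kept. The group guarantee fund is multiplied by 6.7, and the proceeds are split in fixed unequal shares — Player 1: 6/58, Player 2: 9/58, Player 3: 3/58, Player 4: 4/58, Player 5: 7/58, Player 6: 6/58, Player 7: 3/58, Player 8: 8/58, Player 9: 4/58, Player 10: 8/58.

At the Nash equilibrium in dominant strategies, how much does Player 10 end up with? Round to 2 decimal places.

Each unit j contributes comes back to j as 6.7 × (j's share), so j prefers to contribute only if that share exceeds 1/6.7 = 0.1493; otherwise keeping the unit dominates.
The only share above 0.1493 is Player 2's 9/58, contributing 27; the remaining 9 contribute 0. Total contributed: 27.
Player 10 keeps 27 and receives 6.7 × 27 × 8/58 = 24.95 from the group guarantee fund, for a payoff of 51.95.

51.95 dollars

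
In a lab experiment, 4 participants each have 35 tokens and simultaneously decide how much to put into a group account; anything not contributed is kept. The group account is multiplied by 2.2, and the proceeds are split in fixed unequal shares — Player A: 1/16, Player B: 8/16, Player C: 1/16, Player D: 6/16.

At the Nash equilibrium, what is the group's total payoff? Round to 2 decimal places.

For player j, contributing a unit is worthwhile iff 2.2 × (j's share) ≥ 1, i.e. iff j's share is at least 0.4545.
Player B alone (share 8/16) is above the threshold, contributing 35; the remaining 3 contribute 0. Total contributed: 35.
The group account pays out 2.2 × 35 = 77.00 in total (split across the unequal shares, but the aggregate is all that matters for the group sum).
The 3 free-riders keep 35 each, adding 105. Group total = 105 + 77.00 = 182.00.

182.00 tokens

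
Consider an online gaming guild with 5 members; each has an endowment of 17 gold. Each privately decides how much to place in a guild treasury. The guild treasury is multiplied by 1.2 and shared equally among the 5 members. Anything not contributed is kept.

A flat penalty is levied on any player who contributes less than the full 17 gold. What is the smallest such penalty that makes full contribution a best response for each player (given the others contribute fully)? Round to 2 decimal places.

Given the others contribute fully, the best deviation is to contribute 0 (any partial contribution still incurs the fine and gives up units whose private return 0.2400 is below 1).
Deviating from 17 to 0 saves 17 gold but forfeits the deviator's share of the drop in the guild treasury: 1.2/5 × 17 = 4.08.
So the deviation gain is 17 − 4.08 = 12.92, and the fine must be at least 12.92 gold to wipe it out.

12.92 gold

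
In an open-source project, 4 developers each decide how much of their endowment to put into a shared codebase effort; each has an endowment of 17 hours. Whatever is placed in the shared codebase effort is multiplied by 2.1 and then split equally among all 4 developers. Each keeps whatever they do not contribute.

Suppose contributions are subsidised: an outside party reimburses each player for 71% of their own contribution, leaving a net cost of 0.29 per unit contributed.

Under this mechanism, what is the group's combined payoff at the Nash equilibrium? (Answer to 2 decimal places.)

With the mechanism, a contributed unit returns (2.1/4) / 0.29 = 1.8103 per unit of net cost to the contributor — now above 1 — so contributing fully is weakly dominant for every player.
At the Nash equilibrium everyone contributes 17. Group total payoff = 4 × (17 × 0.71 + 2.1 × 17) = 191.08.

191.08 hours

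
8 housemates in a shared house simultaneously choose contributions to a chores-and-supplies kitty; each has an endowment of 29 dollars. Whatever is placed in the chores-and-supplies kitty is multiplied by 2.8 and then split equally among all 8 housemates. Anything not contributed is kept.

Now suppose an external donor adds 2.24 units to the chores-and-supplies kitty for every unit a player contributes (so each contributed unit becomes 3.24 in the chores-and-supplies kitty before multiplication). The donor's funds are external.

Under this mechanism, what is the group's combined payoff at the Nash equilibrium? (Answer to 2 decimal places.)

With the mechanism, a contributed unit returns 2.8 × 3.24 / 8 = 1.1340 per unit of net cost to the contributor — now above 1 — so contributing fully is weakly dominant for every player.
At the Nash equilibrium everyone contributes 29. Group total payoff = 2.8 × 3.24 × 232 = 2104.70.

2104.70 dollars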